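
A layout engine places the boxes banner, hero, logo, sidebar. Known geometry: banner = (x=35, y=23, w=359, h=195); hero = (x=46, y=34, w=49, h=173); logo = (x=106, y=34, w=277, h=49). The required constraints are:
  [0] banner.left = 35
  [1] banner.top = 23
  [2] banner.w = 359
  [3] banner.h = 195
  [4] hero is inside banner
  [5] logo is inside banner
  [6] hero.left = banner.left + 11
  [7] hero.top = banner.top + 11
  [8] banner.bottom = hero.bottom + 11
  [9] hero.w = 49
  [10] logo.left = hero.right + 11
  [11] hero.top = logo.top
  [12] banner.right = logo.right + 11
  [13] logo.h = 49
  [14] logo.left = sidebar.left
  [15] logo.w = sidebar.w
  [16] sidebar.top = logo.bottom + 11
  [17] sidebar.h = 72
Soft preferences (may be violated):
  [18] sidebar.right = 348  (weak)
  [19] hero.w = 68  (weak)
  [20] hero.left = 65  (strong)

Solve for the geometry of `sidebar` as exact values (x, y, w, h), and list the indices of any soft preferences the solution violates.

sidebar = (x=106, y=94, w=277, h=72)
violated soft preferences: 18, 19, 20

1. sidebar.x = 106  [logo.left = sidebar.left]
2. sidebar.w = 277  [logo.w = sidebar.w]
3. sidebar.y = 94  [sidebar.top = logo.bottom + 11]
4. sidebar.h = 72  [sidebar.h = 72]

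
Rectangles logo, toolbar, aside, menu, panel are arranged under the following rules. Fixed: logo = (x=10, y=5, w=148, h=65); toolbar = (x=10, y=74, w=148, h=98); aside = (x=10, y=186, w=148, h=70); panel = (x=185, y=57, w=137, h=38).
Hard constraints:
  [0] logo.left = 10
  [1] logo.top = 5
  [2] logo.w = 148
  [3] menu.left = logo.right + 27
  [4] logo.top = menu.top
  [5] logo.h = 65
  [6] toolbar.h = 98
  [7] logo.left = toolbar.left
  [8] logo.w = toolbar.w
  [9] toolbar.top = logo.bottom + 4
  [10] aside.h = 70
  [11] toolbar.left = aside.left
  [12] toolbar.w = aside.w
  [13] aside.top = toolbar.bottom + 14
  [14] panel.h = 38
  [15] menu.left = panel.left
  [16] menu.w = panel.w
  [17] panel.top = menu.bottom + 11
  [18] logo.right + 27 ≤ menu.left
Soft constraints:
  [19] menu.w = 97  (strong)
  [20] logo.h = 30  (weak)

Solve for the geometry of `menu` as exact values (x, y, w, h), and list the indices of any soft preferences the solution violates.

1. menu.x = 185  [menu.left = logo.right + 27]
2. menu.y = 5  [logo.top = menu.top]
3. menu.w = 137  [menu.w = panel.w]
4. menu.h = 41  [panel.top = menu.bottom + 11]

menu = (x=185, y=5, w=137, h=41)
violated soft preferences: 19, 20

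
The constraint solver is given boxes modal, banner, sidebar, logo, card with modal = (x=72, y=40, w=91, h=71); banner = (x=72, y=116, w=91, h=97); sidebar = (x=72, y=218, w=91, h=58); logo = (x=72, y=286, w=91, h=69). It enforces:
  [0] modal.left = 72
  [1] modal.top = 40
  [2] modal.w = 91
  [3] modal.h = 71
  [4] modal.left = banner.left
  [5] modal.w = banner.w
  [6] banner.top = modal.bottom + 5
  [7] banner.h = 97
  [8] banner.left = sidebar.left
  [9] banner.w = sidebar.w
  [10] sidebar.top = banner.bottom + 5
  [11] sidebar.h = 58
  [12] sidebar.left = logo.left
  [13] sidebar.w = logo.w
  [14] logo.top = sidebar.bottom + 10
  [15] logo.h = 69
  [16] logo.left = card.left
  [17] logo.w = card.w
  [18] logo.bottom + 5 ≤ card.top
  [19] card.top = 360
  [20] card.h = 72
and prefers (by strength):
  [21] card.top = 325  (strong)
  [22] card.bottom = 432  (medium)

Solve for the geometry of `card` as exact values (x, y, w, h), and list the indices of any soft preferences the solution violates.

1. card.x = 72  [logo.left = card.left]
2. card.w = 91  [logo.w = card.w]
3. card.y = 360  [card.top = 360]
4. card.h = 72  [card.h = 72]

card = (x=72, y=360, w=91, h=72)
violated soft preferences: 21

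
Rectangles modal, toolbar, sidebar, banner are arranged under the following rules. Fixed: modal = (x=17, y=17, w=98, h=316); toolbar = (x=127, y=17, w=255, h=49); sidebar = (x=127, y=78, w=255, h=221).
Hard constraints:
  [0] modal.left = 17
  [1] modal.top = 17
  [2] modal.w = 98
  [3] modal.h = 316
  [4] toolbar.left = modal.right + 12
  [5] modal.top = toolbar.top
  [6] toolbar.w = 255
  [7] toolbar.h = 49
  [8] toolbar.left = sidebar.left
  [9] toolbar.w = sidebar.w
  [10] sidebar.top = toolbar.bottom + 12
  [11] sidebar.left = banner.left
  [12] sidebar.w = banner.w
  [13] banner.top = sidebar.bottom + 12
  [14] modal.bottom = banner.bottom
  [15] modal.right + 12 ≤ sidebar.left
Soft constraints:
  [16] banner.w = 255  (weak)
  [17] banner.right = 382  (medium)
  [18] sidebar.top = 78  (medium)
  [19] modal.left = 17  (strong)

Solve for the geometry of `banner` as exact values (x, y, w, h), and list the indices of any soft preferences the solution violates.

banner = (x=127, y=311, w=255, h=22)
violated soft preferences: none

1. banner.x = 127  [sidebar.left = banner.left]
2. banner.w = 255  [sidebar.w = banner.w]
3. banner.y = 311  [banner.top = sidebar.bottom + 12]
4. banner.h = 22  [modal.bottom = banner.bottom]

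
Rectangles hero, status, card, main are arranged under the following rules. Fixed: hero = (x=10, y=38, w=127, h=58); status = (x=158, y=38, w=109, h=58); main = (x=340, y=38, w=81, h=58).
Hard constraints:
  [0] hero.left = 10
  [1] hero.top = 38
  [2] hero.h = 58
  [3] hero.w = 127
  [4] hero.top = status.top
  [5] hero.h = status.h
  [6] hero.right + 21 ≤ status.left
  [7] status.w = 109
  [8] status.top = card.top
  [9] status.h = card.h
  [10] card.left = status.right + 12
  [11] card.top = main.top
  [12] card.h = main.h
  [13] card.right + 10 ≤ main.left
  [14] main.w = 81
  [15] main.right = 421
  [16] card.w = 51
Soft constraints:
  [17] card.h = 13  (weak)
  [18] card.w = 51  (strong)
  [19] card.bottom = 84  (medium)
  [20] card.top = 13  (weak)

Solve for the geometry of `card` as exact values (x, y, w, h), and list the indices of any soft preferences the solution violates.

card = (x=279, y=38, w=51, h=58)
violated soft preferences: 17, 19, 20

1. card.y = 38  [status.top = card.top]
2. card.h = 58  [status.h = card.h]
3. card.x = 279  [card.left = status.right + 12]
4. card.w = 51  [card.w = 51]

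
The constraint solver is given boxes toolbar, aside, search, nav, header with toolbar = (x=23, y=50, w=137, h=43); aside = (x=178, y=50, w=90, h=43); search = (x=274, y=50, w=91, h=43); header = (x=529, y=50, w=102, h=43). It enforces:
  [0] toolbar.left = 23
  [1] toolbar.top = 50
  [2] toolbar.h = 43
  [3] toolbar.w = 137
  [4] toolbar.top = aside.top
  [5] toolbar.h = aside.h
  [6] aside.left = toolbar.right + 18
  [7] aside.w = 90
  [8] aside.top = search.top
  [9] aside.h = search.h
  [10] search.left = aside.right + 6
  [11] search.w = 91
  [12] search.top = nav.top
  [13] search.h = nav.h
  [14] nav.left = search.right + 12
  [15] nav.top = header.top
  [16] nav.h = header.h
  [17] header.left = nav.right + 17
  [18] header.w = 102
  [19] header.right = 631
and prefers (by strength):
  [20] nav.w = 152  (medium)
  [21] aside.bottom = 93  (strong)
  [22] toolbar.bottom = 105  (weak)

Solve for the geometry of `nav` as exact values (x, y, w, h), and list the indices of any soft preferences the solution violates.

nav = (x=377, y=50, w=135, h=43)
violated soft preferences: 20, 22

1. nav.y = 50  [search.top = nav.top]
2. nav.h = 43  [search.h = nav.h]
3. nav.x = 377  [nav.left = search.right + 12]
4. nav.w = 135  [header.left = nav.right + 17]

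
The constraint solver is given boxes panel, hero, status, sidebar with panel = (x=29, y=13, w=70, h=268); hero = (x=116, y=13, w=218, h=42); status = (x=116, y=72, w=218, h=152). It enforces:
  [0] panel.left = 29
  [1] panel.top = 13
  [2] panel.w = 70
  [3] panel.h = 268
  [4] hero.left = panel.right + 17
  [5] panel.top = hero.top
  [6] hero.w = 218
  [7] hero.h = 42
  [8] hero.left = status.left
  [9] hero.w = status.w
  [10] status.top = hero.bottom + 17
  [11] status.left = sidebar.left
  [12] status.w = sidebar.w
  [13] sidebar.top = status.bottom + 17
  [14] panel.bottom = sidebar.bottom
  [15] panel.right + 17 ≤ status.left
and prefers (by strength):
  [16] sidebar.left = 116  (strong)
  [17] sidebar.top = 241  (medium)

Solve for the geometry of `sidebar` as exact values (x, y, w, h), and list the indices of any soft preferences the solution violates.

1. sidebar.x = 116  [status.left = sidebar.left]
2. sidebar.w = 218  [status.w = sidebar.w]
3. sidebar.y = 241  [sidebar.top = status.bottom + 17]
4. sidebar.h = 40  [panel.bottom = sidebar.bottom]

sidebar = (x=116, y=241, w=218, h=40)
violated soft preferences: none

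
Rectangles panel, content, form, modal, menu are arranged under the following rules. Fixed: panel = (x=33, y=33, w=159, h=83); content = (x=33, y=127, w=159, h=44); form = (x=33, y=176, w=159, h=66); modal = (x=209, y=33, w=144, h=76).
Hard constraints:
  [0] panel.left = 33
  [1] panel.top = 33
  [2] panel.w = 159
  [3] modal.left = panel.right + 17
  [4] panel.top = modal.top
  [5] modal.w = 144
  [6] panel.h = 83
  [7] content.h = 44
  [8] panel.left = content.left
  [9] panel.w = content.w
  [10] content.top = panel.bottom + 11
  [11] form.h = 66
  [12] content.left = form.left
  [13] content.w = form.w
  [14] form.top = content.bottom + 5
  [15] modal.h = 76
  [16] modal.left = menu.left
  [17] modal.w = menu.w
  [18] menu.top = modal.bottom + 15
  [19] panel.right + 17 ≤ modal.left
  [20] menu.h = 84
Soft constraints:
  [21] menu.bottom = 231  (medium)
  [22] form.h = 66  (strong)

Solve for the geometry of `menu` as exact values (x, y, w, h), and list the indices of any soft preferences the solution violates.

menu = (x=209, y=124, w=144, h=84)
violated soft preferences: 21

1. menu.x = 209  [modal.left = menu.left]
2. menu.w = 144  [modal.w = menu.w]
3. menu.y = 124  [menu.top = modal.bottom + 15]
4. menu.h = 84  [menu.h = 84]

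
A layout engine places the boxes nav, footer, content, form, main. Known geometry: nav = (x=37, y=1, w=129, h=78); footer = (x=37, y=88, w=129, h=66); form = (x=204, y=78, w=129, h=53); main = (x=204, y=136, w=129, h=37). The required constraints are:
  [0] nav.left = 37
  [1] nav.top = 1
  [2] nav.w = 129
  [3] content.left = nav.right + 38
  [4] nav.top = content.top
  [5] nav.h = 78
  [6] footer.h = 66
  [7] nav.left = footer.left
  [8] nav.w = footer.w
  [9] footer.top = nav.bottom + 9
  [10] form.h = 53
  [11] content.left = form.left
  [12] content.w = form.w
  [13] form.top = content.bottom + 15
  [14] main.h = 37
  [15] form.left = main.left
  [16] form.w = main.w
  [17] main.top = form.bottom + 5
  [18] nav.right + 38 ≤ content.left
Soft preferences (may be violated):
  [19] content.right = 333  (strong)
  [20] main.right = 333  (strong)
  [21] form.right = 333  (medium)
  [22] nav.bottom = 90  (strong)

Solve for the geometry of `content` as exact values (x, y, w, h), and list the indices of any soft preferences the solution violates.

content = (x=204, y=1, w=129, h=62)
violated soft preferences: 22

1. content.x = 204  [content.left = nav.right + 38]
2. content.y = 1  [nav.top = content.top]
3. content.w = 129  [content.w = form.w]
4. content.h = 62  [form.top = content.bottom + 15]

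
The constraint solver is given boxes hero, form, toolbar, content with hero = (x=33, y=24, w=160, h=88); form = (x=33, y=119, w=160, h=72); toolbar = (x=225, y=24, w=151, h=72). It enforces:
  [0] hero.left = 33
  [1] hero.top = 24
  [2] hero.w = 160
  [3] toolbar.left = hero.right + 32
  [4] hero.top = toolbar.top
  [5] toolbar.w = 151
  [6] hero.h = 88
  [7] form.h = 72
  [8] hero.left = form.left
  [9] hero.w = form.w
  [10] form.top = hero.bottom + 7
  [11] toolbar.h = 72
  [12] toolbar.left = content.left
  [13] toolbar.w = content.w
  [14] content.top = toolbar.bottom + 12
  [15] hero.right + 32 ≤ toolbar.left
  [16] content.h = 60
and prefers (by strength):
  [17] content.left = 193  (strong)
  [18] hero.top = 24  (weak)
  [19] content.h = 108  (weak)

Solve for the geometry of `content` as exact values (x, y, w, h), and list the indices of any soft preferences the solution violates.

1. content.x = 225  [toolbar.left = content.left]
2. content.w = 151  [toolbar.w = content.w]
3. content.y = 108  [content.top = toolbar.bottom + 12]
4. content.h = 60  [content.h = 60]

content = (x=225, y=108, w=151, h=60)
violated soft preferences: 17, 19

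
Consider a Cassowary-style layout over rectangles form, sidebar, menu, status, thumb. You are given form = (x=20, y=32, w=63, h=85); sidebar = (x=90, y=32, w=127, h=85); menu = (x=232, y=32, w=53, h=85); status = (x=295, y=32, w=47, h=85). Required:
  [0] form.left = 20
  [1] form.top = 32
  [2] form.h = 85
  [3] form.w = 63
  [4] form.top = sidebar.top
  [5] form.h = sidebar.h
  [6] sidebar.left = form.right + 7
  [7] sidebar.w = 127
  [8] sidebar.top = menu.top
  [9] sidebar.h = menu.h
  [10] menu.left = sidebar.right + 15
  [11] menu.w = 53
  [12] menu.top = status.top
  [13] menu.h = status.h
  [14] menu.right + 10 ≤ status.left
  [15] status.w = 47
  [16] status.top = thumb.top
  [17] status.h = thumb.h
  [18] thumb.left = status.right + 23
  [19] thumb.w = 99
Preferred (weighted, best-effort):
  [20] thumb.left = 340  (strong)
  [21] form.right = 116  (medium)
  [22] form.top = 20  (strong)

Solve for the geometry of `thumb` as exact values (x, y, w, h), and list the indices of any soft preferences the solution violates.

thumb = (x=365, y=32, w=99, h=85)
violated soft preferences: 20, 21, 22

1. thumb.y = 32  [status.top = thumb.top]
2. thumb.h = 85  [status.h = thumb.h]
3. thumb.x = 365  [thumb.left = status.right + 23]
4. thumb.w = 99  [thumb.w = 99]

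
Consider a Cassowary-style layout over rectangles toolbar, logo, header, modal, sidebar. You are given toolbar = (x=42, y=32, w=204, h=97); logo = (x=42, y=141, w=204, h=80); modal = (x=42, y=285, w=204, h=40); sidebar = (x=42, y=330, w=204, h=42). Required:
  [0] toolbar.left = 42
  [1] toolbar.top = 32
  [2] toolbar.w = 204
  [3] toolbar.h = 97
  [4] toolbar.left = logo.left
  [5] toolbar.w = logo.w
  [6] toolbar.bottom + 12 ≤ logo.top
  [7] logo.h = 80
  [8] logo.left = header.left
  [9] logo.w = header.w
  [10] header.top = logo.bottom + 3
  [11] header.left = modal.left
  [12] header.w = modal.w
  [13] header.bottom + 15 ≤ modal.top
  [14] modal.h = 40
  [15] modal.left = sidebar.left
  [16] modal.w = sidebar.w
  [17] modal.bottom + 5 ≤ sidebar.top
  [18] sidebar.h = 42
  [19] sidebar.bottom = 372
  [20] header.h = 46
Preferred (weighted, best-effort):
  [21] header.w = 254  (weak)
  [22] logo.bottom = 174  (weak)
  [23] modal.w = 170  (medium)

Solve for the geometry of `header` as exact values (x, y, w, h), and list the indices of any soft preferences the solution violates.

header = (x=42, y=224, w=204, h=46)
violated soft preferences: 21, 22, 23

1. header.x = 42  [logo.left = header.left]
2. header.w = 204  [logo.w = header.w]
3. header.y = 224  [header.top = logo.bottom + 3]
4. header.h = 46  [header.h = 46]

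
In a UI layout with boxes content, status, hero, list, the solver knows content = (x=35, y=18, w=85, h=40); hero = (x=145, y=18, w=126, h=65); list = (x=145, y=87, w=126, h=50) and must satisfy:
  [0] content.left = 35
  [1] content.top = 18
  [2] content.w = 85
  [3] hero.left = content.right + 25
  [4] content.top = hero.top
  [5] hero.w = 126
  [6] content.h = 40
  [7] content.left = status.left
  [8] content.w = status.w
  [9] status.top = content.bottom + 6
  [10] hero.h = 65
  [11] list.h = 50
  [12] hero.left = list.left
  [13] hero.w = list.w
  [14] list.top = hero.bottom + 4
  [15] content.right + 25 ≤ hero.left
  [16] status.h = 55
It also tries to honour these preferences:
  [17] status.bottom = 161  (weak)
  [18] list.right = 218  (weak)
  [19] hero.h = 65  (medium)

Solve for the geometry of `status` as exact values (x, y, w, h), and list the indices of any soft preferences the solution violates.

status = (x=35, y=64, w=85, h=55)
violated soft preferences: 17, 18

1. status.x = 35  [content.left = status.left]
2. status.w = 85  [content.w = status.w]
3. status.y = 64  [status.top = content.bottom + 6]
4. status.h = 55  [status.h = 55]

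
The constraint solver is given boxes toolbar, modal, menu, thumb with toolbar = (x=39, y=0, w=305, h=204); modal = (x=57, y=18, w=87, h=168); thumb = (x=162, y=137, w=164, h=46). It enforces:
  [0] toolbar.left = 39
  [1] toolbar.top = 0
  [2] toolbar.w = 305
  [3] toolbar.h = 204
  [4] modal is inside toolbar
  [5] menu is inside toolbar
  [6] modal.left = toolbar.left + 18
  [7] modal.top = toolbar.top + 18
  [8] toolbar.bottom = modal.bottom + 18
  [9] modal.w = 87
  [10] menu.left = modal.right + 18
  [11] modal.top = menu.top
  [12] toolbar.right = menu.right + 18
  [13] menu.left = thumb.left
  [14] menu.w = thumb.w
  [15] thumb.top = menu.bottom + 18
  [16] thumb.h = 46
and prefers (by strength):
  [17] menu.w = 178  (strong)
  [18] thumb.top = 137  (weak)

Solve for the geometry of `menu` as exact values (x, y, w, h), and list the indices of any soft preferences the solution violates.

1. menu.x = 162  [menu.left = modal.right + 18]
2. menu.y = 18  [modal.top = menu.top]
3. menu.w = 164  [toolbar.right = menu.right + 18]
4. menu.h = 101  [thumb.top = menu.bottom + 18]

menu = (x=162, y=18, w=164, h=101)
violated soft preferences: 17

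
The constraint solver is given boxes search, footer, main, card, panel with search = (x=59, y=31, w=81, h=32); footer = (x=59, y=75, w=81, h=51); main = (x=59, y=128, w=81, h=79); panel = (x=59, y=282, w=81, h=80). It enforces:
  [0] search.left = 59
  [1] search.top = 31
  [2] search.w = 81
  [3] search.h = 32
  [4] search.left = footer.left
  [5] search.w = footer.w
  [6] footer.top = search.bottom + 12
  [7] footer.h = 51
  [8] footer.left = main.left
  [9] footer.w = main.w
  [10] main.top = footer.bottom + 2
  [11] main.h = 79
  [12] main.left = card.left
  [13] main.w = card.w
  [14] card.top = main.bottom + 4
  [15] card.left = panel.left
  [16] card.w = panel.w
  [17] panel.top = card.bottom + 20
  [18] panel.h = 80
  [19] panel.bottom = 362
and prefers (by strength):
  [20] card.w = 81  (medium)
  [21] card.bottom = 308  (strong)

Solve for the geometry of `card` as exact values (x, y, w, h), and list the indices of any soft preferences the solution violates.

1. card.x = 59  [main.left = card.left]
2. card.w = 81  [main.w = card.w]
3. card.y = 211  [card.top = main.bottom + 4]
4. card.h = 51  [panel.top = card.bottom + 20]

card = (x=59, y=211, w=81, h=51)
violated soft preferences: 21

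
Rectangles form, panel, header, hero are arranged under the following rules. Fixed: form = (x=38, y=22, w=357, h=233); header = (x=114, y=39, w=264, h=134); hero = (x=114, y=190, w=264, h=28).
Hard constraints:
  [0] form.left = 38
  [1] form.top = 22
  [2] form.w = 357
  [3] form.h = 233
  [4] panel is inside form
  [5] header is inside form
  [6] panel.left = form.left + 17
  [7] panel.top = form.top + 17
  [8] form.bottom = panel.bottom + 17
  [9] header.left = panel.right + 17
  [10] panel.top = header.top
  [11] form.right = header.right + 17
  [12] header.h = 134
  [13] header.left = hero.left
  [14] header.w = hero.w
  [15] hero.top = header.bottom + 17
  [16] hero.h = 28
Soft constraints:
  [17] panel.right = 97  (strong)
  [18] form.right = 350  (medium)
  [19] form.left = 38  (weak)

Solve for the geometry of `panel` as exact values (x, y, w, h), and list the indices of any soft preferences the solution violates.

1. panel.x = 55  [panel.left = form.left + 17]
2. panel.y = 39  [panel.top = form.top + 17]
3. panel.h = 199  [form.bottom = panel.bottom + 17]
4. panel.w = 42  [header.left = panel.right + 17]

panel = (x=55, y=39, w=42, h=199)
violated soft preferences: 18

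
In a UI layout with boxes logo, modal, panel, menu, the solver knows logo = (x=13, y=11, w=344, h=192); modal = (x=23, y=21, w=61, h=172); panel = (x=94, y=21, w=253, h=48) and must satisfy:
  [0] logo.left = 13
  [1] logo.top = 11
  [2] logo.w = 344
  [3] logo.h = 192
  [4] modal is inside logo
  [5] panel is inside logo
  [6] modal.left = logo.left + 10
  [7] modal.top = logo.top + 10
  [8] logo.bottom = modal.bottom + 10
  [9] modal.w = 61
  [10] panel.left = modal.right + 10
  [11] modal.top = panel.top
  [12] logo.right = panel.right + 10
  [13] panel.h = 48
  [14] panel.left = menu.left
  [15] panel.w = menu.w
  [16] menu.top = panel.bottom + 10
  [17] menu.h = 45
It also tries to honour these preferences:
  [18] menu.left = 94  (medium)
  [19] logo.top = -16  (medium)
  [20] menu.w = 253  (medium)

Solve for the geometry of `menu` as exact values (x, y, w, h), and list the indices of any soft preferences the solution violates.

menu = (x=94, y=79, w=253, h=45)
violated soft preferences: 19

1. menu.x = 94  [panel.left = menu.left]
2. menu.w = 253  [panel.w = menu.w]
3. menu.y = 79  [menu.top = panel.bottom + 10]
4. menu.h = 45  [menu.h = 45]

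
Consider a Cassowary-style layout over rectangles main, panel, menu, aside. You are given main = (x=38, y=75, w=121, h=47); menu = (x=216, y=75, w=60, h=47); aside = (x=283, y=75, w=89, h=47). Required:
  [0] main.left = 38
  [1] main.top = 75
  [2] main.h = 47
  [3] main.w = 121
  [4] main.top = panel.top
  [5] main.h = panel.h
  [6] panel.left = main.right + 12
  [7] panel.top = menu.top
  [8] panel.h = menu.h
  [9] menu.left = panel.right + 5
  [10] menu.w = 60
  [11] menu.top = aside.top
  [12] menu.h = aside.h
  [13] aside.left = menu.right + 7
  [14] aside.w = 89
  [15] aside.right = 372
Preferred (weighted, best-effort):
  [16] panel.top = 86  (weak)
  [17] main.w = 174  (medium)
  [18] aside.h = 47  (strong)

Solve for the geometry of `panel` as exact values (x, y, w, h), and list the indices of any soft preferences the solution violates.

1. panel.y = 75  [main.top = panel.top]
2. panel.h = 47  [main.h = panel.h]
3. panel.x = 171  [panel.left = main.right + 12]
4. panel.w = 40  [menu.left = panel.right + 5]

panel = (x=171, y=75, w=40, h=47)
violated soft preferences: 16, 17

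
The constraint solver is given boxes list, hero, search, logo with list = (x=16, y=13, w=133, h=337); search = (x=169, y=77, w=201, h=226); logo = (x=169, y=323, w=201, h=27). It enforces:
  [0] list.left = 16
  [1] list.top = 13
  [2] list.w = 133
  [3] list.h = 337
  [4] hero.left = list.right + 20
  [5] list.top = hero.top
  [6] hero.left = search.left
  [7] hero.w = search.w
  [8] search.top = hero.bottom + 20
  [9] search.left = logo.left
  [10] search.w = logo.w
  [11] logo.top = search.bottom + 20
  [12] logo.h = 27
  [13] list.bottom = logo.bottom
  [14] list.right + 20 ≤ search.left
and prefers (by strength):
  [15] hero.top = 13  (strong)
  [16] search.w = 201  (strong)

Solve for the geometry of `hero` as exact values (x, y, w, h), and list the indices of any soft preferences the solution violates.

hero = (x=169, y=13, w=201, h=44)
violated soft preferences: none

1. hero.x = 169  [hero.left = list.right + 20]
2. hero.y = 13  [list.top = hero.top]
3. hero.w = 201  [hero.w = search.w]
4. hero.h = 44  [search.top = hero.bottom + 20]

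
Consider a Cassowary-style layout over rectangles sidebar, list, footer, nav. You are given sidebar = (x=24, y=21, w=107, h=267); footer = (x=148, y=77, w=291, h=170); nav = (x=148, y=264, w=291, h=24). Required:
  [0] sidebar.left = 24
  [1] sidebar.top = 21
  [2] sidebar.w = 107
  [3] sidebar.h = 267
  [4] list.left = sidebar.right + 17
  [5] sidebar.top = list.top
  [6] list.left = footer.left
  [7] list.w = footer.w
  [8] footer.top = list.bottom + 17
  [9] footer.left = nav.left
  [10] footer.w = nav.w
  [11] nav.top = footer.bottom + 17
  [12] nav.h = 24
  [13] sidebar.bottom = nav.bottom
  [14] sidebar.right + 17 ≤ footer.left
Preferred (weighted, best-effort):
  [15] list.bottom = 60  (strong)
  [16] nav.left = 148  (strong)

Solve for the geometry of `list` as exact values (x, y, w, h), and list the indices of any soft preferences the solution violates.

list = (x=148, y=21, w=291, h=39)
violated soft preferences: none

1. list.x = 148  [list.left = sidebar.right + 17]
2. list.y = 21  [sidebar.top = list.top]
3. list.w = 291  [list.w = footer.w]
4. list.h = 39  [footer.top = list.bottom + 17]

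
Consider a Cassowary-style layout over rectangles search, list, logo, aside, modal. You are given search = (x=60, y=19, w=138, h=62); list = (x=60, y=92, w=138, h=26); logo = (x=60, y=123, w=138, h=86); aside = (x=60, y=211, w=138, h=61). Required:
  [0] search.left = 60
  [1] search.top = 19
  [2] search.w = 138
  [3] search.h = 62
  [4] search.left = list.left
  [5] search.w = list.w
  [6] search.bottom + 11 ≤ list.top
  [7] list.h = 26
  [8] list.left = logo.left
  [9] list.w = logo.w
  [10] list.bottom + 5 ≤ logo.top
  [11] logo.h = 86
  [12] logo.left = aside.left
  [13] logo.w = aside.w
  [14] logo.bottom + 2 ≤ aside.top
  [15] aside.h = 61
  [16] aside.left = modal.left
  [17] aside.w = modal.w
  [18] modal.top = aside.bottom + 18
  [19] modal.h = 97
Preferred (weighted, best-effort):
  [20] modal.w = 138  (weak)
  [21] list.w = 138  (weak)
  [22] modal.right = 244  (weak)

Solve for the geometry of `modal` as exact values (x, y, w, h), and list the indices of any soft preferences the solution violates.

modal = (x=60, y=290, w=138, h=97)
violated soft preferences: 22

1. modal.x = 60  [aside.left = modal.left]
2. modal.w = 138  [aside.w = modal.w]
3. modal.y = 290  [modal.top = aside.bottom + 18]
4. modal.h = 97  [modal.h = 97]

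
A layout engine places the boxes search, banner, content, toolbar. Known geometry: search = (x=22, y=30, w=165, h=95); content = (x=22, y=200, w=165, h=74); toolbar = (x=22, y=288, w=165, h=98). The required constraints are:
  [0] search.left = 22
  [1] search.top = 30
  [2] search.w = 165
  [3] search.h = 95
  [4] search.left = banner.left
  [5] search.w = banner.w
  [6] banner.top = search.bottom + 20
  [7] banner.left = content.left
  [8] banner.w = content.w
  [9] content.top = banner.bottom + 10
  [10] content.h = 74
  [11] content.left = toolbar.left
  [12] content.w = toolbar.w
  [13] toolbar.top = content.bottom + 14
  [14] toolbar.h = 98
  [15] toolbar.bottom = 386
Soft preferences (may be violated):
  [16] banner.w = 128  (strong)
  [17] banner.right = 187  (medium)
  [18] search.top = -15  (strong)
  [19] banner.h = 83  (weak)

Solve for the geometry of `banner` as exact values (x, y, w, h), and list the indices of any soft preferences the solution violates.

banner = (x=22, y=145, w=165, h=45)
violated soft preferences: 16, 18, 19

1. banner.x = 22  [search.left = banner.left]
2. banner.w = 165  [search.w = banner.w]
3. banner.y = 145  [banner.top = search.bottom + 20]
4. banner.h = 45  [content.top = banner.bottom + 10]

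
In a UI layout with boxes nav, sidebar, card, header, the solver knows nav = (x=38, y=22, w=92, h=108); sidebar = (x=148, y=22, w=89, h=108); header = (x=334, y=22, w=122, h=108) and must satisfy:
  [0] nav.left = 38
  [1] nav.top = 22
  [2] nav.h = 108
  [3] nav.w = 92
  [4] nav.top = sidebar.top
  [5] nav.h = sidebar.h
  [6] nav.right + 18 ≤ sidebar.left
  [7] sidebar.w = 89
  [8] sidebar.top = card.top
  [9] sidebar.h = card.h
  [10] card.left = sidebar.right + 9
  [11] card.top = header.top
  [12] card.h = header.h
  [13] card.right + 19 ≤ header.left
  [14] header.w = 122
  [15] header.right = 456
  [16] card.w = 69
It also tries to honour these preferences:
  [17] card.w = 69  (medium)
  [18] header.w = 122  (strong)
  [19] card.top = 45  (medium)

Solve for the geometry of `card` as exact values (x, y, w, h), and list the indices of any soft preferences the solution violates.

card = (x=246, y=22, w=69, h=108)
violated soft preferences: 19

1. card.y = 22  [sidebar.top = card.top]
2. card.h = 108  [sidebar.h = card.h]
3. card.x = 246  [card.left = sidebar.right + 9]
4. card.w = 69  [card.w = 69]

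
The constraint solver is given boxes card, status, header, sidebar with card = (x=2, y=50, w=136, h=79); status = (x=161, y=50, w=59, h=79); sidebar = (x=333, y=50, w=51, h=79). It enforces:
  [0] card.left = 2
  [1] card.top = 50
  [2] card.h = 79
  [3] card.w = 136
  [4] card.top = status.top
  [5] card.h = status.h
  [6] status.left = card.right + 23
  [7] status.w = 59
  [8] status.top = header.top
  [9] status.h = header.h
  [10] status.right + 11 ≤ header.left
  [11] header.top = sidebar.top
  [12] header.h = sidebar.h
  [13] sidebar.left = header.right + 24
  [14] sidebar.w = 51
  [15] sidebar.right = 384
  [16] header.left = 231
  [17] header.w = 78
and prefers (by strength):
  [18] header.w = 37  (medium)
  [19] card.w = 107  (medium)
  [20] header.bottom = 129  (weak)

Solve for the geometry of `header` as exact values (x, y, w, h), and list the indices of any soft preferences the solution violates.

header = (x=231, y=50, w=78, h=79)
violated soft preferences: 18, 19

1. header.y = 50  [status.top = header.top]
2. header.h = 79  [status.h = header.h]
3. header.x = 231  [header.left = 231]
4. header.w = 78  [header.w = 78]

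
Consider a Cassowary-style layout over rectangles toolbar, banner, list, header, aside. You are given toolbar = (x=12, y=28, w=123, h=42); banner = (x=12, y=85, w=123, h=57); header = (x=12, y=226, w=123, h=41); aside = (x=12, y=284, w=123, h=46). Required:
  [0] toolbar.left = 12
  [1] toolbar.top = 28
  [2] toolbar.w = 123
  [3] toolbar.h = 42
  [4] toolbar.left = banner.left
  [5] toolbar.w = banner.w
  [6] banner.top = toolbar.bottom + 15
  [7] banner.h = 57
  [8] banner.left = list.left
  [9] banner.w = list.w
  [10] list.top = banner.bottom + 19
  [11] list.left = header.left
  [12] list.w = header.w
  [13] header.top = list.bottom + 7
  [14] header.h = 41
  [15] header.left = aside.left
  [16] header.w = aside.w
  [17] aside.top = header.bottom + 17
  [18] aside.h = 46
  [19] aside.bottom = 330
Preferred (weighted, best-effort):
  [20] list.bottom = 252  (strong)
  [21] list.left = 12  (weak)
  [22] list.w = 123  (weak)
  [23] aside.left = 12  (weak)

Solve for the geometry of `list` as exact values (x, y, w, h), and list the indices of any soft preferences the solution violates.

1. list.x = 12  [banner.left = list.left]
2. list.w = 123  [banner.w = list.w]
3. list.y = 161  [list.top = banner.bottom + 19]
4. list.h = 58  [header.top = list.bottom + 7]

list = (x=12, y=161, w=123, h=58)
violated soft preferences: 20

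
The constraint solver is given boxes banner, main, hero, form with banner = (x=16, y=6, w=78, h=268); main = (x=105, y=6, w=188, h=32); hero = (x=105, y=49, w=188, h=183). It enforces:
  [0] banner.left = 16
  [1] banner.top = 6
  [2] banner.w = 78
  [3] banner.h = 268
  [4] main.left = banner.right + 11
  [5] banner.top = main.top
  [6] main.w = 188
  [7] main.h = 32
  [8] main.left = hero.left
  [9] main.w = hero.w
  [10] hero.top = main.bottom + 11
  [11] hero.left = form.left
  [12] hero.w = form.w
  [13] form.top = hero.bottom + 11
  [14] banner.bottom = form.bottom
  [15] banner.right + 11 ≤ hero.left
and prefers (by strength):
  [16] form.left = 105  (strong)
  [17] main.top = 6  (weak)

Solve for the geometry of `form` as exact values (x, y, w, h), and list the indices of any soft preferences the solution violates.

form = (x=105, y=243, w=188, h=31)
violated soft preferences: none

1. form.x = 105  [hero.left = form.left]
2. form.w = 188  [hero.w = form.w]
3. form.y = 243  [form.top = hero.bottom + 11]
4. form.h = 31  [banner.bottom = form.bottom]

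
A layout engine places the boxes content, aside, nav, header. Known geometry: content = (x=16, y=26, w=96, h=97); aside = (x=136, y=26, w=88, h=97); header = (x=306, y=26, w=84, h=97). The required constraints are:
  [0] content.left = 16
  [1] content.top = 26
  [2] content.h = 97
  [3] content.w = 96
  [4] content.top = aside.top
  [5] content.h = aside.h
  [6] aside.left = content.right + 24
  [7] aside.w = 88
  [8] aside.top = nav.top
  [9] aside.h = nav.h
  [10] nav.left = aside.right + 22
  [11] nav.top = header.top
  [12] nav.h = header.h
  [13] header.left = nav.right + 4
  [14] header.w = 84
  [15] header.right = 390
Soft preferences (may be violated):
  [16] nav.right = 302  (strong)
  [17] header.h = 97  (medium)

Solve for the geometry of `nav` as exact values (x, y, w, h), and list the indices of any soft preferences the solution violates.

1. nav.y = 26  [aside.top = nav.top]
2. nav.h = 97  [aside.h = nav.h]
3. nav.x = 246  [nav.left = aside.right + 22]
4. nav.w = 56  [header.left = nav.right + 4]

nav = (x=246, y=26, w=56, h=97)
violated soft preferences: none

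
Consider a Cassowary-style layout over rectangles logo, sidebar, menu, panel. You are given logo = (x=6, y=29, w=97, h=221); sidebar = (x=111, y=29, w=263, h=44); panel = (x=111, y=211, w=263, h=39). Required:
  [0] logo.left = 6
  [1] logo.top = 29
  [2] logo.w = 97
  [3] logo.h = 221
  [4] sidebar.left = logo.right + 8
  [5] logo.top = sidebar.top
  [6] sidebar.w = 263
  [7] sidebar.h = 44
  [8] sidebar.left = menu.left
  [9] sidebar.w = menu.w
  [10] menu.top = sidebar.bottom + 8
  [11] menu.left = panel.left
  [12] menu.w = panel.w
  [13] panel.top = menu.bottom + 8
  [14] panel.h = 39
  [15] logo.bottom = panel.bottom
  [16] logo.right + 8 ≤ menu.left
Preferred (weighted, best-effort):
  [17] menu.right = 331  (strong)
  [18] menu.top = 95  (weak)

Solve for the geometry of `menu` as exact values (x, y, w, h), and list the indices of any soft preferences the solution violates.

menu = (x=111, y=81, w=263, h=122)
violated soft preferences: 17, 18

1. menu.x = 111  [sidebar.left = menu.left]
2. menu.w = 263  [sidebar.w = menu.w]
3. menu.y = 81  [menu.top = sidebar.bottom + 8]
4. menu.h = 122  [panel.top = menu.bottom + 8]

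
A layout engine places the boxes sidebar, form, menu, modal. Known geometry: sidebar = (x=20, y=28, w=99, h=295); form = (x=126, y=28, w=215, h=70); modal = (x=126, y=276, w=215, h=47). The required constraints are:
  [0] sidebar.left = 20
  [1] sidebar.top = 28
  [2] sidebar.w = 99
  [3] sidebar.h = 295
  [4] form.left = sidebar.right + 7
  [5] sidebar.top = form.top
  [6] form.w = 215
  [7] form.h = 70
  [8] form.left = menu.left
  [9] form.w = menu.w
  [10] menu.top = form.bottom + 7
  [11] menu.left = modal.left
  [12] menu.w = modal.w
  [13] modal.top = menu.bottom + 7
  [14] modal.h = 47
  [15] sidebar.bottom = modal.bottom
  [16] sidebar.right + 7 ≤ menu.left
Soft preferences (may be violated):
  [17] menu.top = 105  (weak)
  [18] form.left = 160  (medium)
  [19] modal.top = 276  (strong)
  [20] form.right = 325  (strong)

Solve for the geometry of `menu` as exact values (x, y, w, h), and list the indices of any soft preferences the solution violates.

1. menu.x = 126  [form.left = menu.left]
2. menu.w = 215  [form.w = menu.w]
3. menu.y = 105  [menu.top = form.bottom + 7]
4. menu.h = 164  [modal.top = menu.bottom + 7]

menu = (x=126, y=105, w=215, h=164)
violated soft preferences: 18, 20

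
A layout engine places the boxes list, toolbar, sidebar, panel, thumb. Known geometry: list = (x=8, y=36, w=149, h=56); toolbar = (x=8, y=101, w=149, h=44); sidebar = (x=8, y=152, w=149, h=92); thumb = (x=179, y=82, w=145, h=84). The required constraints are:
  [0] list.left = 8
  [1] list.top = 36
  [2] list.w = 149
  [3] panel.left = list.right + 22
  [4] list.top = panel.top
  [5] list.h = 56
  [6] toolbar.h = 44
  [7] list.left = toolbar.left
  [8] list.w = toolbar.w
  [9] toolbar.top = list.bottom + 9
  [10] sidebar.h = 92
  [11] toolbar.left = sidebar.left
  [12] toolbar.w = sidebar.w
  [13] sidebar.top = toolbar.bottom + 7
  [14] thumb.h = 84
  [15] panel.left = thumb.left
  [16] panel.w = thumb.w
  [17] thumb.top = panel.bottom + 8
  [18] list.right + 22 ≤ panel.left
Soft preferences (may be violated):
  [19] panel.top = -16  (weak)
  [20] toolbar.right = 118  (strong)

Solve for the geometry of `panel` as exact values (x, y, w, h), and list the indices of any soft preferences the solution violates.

panel = (x=179, y=36, w=145, h=38)
violated soft preferences: 19, 20

1. panel.x = 179  [panel.left = list.right + 22]
2. panel.y = 36  [list.top = panel.top]
3. panel.w = 145  [panel.w = thumb.w]
4. panel.h = 38  [thumb.top = panel.bottom + 8]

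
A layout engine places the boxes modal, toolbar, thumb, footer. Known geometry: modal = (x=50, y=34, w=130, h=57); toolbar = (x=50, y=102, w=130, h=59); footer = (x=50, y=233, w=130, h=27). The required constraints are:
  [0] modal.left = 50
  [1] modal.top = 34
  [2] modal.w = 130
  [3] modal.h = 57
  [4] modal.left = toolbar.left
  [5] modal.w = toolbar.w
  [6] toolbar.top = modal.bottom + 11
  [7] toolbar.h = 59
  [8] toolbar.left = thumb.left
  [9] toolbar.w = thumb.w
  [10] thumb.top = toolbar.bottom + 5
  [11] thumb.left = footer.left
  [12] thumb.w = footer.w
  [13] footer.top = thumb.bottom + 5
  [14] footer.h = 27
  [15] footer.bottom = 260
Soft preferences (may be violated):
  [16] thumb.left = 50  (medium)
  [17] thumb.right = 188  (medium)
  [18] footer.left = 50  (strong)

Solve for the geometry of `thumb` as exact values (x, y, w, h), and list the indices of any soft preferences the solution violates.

1. thumb.x = 50  [toolbar.left = thumb.left]
2. thumb.w = 130  [toolbar.w = thumb.w]
3. thumb.y = 166  [thumb.top = toolbar.bottom + 5]
4. thumb.h = 62  [footer.top = thumb.bottom + 5]

thumb = (x=50, y=166, w=130, h=62)
violated soft preferences: 17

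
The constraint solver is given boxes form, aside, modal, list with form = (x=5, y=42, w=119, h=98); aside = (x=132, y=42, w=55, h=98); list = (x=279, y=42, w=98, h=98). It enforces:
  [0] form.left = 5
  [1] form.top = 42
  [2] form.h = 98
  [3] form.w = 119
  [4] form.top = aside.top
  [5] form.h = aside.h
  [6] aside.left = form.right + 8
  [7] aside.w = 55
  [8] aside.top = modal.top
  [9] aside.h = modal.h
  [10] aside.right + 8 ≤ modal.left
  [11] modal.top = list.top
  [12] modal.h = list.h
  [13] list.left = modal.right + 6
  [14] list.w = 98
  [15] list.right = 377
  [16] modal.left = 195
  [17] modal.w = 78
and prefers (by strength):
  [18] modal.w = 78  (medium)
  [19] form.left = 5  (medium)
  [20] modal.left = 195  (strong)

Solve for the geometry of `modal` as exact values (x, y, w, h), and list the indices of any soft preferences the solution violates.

modal = (x=195, y=42, w=78, h=98)
violated soft preferences: none

1. modal.y = 42  [aside.top = modal.top]
2. modal.h = 98  [aside.h = modal.h]
3. modal.x = 195  [modal.left = 195]
4. modal.w = 78  [modal.w = 78]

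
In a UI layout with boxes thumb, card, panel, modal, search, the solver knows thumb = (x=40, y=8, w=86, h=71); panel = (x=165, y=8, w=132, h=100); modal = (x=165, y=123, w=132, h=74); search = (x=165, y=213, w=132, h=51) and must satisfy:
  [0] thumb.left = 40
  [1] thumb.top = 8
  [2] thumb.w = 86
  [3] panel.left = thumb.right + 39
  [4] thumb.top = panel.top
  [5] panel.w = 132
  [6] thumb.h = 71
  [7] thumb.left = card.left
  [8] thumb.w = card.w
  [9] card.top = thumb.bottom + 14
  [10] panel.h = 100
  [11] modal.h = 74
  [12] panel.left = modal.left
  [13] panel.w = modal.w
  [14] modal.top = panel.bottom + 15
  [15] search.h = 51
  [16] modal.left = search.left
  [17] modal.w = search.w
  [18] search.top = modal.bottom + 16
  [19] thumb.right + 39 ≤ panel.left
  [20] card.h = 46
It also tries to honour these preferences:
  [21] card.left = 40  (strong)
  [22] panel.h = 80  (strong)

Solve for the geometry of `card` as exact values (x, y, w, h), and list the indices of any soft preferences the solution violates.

1. card.x = 40  [thumb.left = card.left]
2. card.w = 86  [thumb.w = card.w]
3. card.y = 93  [card.top = thumb.bottom + 14]
4. card.h = 46  [card.h = 46]

card = (x=40, y=93, w=86, h=46)
violated soft preferences: 22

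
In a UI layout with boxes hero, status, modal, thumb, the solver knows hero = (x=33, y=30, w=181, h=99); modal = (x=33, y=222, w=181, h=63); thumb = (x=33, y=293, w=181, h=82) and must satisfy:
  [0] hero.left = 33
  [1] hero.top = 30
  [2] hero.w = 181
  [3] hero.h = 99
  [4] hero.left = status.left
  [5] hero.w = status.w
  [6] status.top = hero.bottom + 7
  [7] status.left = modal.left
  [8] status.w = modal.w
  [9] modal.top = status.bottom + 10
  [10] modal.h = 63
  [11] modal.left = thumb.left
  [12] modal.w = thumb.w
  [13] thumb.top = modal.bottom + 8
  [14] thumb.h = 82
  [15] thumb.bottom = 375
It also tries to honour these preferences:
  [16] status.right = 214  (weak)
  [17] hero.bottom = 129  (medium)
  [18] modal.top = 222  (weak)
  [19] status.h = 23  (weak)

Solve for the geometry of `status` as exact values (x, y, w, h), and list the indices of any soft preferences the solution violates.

status = (x=33, y=136, w=181, h=76)
violated soft preferences: 19

1. status.x = 33  [hero.left = status.left]
2. status.w = 181  [hero.w = status.w]
3. status.y = 136  [status.top = hero.bottom + 7]
4. status.h = 76  [modal.top = status.bottom + 10]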